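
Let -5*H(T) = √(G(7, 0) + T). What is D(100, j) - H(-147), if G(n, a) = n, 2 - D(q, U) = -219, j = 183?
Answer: 221 + 2*I*√35/5 ≈ 221.0 + 2.3664*I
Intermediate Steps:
D(q, U) = 221 (D(q, U) = 2 - 1*(-219) = 2 + 219 = 221)
H(T) = -√(7 + T)/5
D(100, j) - H(-147) = 221 - (-1)*√(7 - 147)/5 = 221 - (-1)*√(-140)/5 = 221 - (-1)*2*I*√35/5 = 221 - (-2)*I*√35/5 = 221 + 2*I*√35/5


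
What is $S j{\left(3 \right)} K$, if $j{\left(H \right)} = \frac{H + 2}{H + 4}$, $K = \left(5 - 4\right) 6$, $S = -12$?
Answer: $- \frac{360}{7} \approx -51.429$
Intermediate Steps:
$K = 6$ ($K = 1 \cdot 6 = 6$)
$j{\left(H \right)} = \frac{2 + H}{4 + H}$
$S j{\left(3 \right)} K = - 12 \frac{2 + 3}{4 + 3} \cdot 6 = - 12 \cdot \frac{1}{7} \cdot 5 \cdot 6 = \left(-12\right) \frac{5}{7} \cdot 6 = \left(- \frac{60}{7}\right) 6 = - \frac{360}{7}$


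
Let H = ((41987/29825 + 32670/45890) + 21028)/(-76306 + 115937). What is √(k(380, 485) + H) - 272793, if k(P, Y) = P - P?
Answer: -272793 + √624501932934827228133866/1084834620935 ≈ -2.7279e+5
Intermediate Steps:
k(P, Y) = 0
H = 2878327815518/5424173104675 (H = ((41987*(1/29825) + 32670*(1/45890)) + 21028)/39631 = ((41987/29825 + 3267/4589) + 21028)*(1/39631) = (290116618/136866925 + 21028)*(1/39631) = (2878327815518/136866925)*(1/39631) = 2878327815518/5424173104675 ≈ 0.53065)
√(k(380, 485) + H) - 272793 = √(0 + 2878327815518/5424173104675) - 272793 = √(2878327815518/5424173104675) - 272793 = √624501932934827228133866/1084834620935 - 272793 = -272793 + √624501932934827228133866/1084834620935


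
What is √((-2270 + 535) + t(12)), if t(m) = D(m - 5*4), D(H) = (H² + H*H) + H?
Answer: I*√1615 ≈ 40.187*I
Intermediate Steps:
D(H) = H + 2*H² (D(H) = (H² + H²) + H = 2*H² + H = H + 2*H²)
t(m) = (-39 + 2*m)*(-20 + m) (t(m) = (m - 5*4)*(1 + 2*(m - 5*4)) = (m - 20)*(1 + 2*(m - 20)) = (-20 + m)*(1 + 2*(-20 + m)) = (-20 + m)*(1 + (-40 + 2*m)) = (-20 + m)*(-39 + 2*m) = (-39 + 2*m)*(-20 + m))
√((-2270 + 535) + t(12)) = √((-2270 + 535) + (-39 + 2*12)*(-20 + 12)) = √(-1735 + (-39 + 24)*(-8)) = √(-1735 - 15*(-8)) = √(-1735 + 120) = √(-1615) = I*√1615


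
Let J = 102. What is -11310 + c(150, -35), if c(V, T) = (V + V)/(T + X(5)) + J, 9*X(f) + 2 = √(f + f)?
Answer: -375674844/33493 - 900*√10/33493 ≈ -11217.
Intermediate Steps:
X(f) = -2/9 + √2*√f/9 (X(f) = -2/9 + √(f + f)/9 = -2/9 + √(2*f)/9 = -2/9 + (√2*√f)/9 = -2/9 + √2*√f/9)
c(V, T) = 102 + 2*V/(-2/9 + T + √10/9) (c(V, T) = (V + V)/(T + (-2/9 + √2*√5/9)) + 102 = (2*V)/(T + (-2/9 + √10/9)) + 102 = (2*V)/(-2/9 + T + √10/9) + 102 = 2*V/(-2/9 + T + √10/9) + 102 = 102 + 2*V/(-2/9 + T + √10/9))
-11310 + c(150, -35) = -11310 + 6*(-34 + 3*150 + 17*√10 + 153*(-35))/(-2 + √10 + 9*(-35)) = -11310 + 6*(-34 + 450 + 17*√10 - 5355)/(-2 + √10 - 315) = -11310 + 6*(-4939 + 17*√10)/(-317 + √10)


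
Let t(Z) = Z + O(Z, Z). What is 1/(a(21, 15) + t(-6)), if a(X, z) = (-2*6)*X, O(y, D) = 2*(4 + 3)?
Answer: -1/244 ≈ -0.0040984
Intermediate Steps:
O(y, D) = 14 (O(y, D) = 2*7 = 14)
a(X, z) = -12*X
t(Z) = 14 + Z (t(Z) = Z + 14 = 14 + Z)
1/(a(21, 15) + t(-6)) = 1/(-12*21 + (14 - 6)) = 1/(-252 + 8) = 1/(-244) = -1/244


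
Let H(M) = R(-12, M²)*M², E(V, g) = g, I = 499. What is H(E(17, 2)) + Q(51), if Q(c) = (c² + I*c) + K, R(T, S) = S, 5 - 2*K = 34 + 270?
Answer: 55833/2 ≈ 27917.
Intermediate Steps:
K = -299/2 (K = 5/2 - (34 + 270)/2 = 5/2 - ½*304 = 5/2 - 152 = -299/2 ≈ -149.50)
Q(c) = -299/2 + c² + 499*c (Q(c) = (c² + 499*c) - 299/2 = -299/2 + c² + 499*c)
H(M) = M⁴ (H(M) = M²*M² = M⁴)
H(E(17, 2)) + Q(51) = 2⁴ + (-299/2 + 51² + 499*51) = 16 + (-299/2 + 2601 + 25449) = 16 + 55801/2 = 55833/2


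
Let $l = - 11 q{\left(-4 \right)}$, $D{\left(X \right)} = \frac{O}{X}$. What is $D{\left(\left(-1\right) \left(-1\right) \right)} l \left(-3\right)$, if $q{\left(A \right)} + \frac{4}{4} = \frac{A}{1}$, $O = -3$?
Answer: $495$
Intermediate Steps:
$q{\left(A \right)} = -1 + A$ ($q{\left(A \right)} = -1 + \frac{A}{1} = -1 + A 1 = -1 + A$)
$D{\left(X \right)} = - \frac{3}{X}$
$l = 55$ ($l = - 11 \left(-1 - 4\right) = \left(-11\right) \left(-5\right) = 55$)
$D{\left(\left(-1\right) \left(-1\right) \right)} l \left(-3\right) = - \frac{3}{\left(-1\right) \left(-1\right)} 55 \left(-3\right) = - \frac{3}{1} \cdot 55 \left(-3\right) = \left(-3\right) 1 \cdot 55 \left(-3\right) = \left(-3\right) 55 \left(-3\right) = \left(-165\right) \left(-3\right) = 495$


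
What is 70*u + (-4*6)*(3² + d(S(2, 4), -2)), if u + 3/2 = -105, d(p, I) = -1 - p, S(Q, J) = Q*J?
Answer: -7455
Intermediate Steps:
S(Q, J) = J*Q
u = -213/2 (u = -3/2 - 105 = -213/2 ≈ -106.50)
70*u + (-4*6)*(3² + d(S(2, 4), -2)) = 70*(-213/2) + (-4*6)*(3² + (-1 - 4*2)) = -7455 - 24*(9 + (-1 - 1*8)) = -7455 - 24*(9 + (-1 - 8)) = -7455 - 24*(9 - 9) = -7455 - 24*0 = -7455 + 0 = -7455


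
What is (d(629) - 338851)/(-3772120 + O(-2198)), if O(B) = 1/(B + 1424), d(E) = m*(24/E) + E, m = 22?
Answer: 164661619140/1836441534149 ≈ 0.089663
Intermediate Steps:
d(E) = E + 528/E (d(E) = 22*(24/E) + E = 528/E + E = E + 528/E)
O(B) = 1/(1424 + B)
(d(629) - 338851)/(-3772120 + O(-2198)) = ((629 + 528/629) - 338851)/(-3772120 + 1/(1424 - 2198)) = ((629 + 528*(1/629)) - 338851)/(-3772120 + 1/(-774)) = ((629 + 528/629) - 338851)/(-3772120 - 1/774) = (396169/629 - 338851)/(-2919620881/774) = -212741110/629*(-774/2919620881) = 164661619140/1836441534149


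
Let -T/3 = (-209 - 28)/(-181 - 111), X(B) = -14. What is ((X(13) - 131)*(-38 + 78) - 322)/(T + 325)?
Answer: -1787624/94189 ≈ -18.979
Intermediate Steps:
T = -711/292 (T = -3*(-209 - 28)/(-181 - 111) = -(-711)/(-292) = -(-711)*(-1)/292 = -3*237/292 = -711/292 ≈ -2.4349)
((X(13) - 131)*(-38 + 78) - 322)/(T + 325) = ((-14 - 131)*(-38 + 78) - 322)/(-711/292 + 325) = (-145*40 - 322)/(94189/292) = (-5800 - 322)*(292/94189) = -6122*292/94189 = -1787624/94189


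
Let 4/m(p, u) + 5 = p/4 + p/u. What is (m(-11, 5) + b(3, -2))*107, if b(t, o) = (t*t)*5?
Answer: 949625/199 ≈ 4772.0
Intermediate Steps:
b(t, o) = 5*t**2 (b(t, o) = t**2*5 = 5*t**2)
m(p, u) = 4/(-5 + p/4 + p/u) (m(p, u) = 4/(-5 + (p/4 + p/u)) = 4/(-5 + p/4 + p/u))
(m(-11, 5) + b(3, -2))*107 = (16*5/(-20*5 + 4*(-11) - 11*5) + 5*3**2)*107 = (16*5/(-100 - 44 - 55) + 5*9)*107 = (16*5/(-199) + 45)*107 = (16*5*(-1/199) + 45)*107 = (-80/199 + 45)*107 = (8875/199)*107 = 949625/199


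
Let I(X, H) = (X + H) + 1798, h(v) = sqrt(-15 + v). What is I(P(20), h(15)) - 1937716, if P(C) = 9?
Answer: -1935909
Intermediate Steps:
I(X, H) = 1798 + H + X (I(X, H) = (H + X) + 1798 = 1798 + H + X)
I(P(20), h(15)) - 1937716 = (1798 + sqrt(-15 + 15) + 9) - 1937716 = (1798 + sqrt(0) + 9) - 1937716 = (1798 + 0 + 9) - 1937716 = 1807 - 1937716 = -1935909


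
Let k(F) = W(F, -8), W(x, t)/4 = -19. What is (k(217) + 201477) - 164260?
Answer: 37141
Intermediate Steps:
W(x, t) = -76 (W(x, t) = 4*(-19) = -76)
k(F) = -76
(k(217) + 201477) - 164260 = (-76 + 201477) - 164260 = 201401 - 164260 = 37141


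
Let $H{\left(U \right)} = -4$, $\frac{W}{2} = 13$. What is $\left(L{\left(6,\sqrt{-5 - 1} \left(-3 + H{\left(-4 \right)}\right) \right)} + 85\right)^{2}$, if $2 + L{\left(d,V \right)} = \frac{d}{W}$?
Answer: $\frac{1170724}{169} \approx 6927.4$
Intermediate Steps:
$W = 26$ ($W = 2 \cdot 13 = 26$)
$L{\left(d,V \right)} = -2 + \frac{d}{26}$
$\left(L{\left(6,\sqrt{-5 - 1} \left(-3 + H{\left(-4 \right)}\right) \right)} + 85\right)^{2} = \left(\left(-2 + \frac{1}{26} \cdot 6\right) + 85\right)^{2} = \left(\left(-2 + \frac{3}{13}\right) + 85\right)^{2} = \left(- \frac{23}{13} + 85\right)^{2} = \left(\frac{1082}{13}\right)^{2} = \frac{1170724}{169}$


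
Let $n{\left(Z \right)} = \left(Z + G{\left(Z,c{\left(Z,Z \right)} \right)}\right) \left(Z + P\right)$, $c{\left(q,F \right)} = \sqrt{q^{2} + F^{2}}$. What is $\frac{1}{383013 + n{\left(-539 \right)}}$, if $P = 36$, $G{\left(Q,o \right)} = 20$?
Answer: $\frac{1}{644070} \approx 1.5526 \cdot 10^{-6}$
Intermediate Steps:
$c{\left(q,F \right)} = \sqrt{F^{2} + q^{2}}$
$n{\left(Z \right)} = \left(20 + Z\right) \left(36 + Z\right)$ ($n{\left(Z \right)} = \left(Z + 20\right) \left(Z + 36\right) = \left(20 + Z\right) \left(36 + Z\right)$)
$\frac{1}{383013 + n{\left(-539 \right)}} = \frac{1}{383013 + \left(720 + \left(-539\right)^{2} + 56 \left(-539\right)\right)} = \frac{1}{383013 + \left(720 + 290521 - 30184\right)} = \frac{1}{383013 + 261057} = \frac{1}{644070}$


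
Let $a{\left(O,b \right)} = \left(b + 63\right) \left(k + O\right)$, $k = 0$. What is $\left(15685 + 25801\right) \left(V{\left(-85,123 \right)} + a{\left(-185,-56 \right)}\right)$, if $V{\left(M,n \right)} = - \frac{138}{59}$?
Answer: $- \frac{3175462898}{59} \approx -5.3821 \cdot 10^{7}$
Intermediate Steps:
$a{\left(O,b \right)} = O \left(63 + b\right)$ ($a{\left(O,b \right)} = \left(b + 63\right) \left(0 + O\right) = \left(63 + b\right) O = O \left(63 + b\right)$)
$V{\left(M,n \right)} = - \frac{138}{59}$ ($V{\left(M,n \right)} = \left(-138\right) \frac{1}{59} = - \frac{138}{59}$)
$\left(15685 + 25801\right) \left(V{\left(-85,123 \right)} + a{\left(-185,-56 \right)}\right) = \left(15685 + 25801\right) \left(- \frac{138}{59} - 185 \left(63 - 56\right)\right) = 41486 \left(- \frac{138}{59} - 1295\right) = 41486 \left(- \frac{76543}{59}\right) = - \frac{3175462898}{59}$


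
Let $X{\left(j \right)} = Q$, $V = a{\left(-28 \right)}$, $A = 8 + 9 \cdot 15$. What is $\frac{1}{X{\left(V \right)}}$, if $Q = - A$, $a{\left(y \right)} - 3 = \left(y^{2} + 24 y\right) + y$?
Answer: $- \frac{1}{143} \approx -0.006993$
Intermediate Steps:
$a{\left(y \right)} = 3 + y^{2} + 25 y$ ($a{\left(y \right)} = 3 + \left(\left(y^{2} + 24 y\right) + y\right) = 3 + \left(y^{2} + 25 y\right) = 3 + y^{2} + 25 y$)
$A = 143$ ($A = 8 + 135 = 143$)
$V = 87$ ($V = 3 + \left(-28\right)^{2} + 25 \left(-28\right) = 3 + 784 - 700 = 87$)
$Q = -143$ ($Q = \left(-1\right) 143 = -143$)
$X{\left(j \right)} = -143$
$\frac{1}{X{\left(V \right)}} = \frac{1}{-143} = - \frac{1}{143}$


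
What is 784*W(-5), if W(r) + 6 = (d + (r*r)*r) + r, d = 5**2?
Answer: -87024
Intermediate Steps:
d = 25
W(r) = 19 + r + r**3 (W(r) = -6 + ((25 + (r*r)*r) + r) = -6 + ((25 + r**2*r) + r) = -6 + ((25 + r**3) + r) = -6 + (25 + r + r**3) = 19 + r + r**3)
784*W(-5) = 784*(19 - 5 + (-5)**3) = 784*(19 - 5 - 125) = 784*(-111) = -87024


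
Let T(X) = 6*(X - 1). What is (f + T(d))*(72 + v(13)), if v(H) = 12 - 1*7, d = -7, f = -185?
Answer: -17941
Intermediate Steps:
T(X) = -6 + 6*X (T(X) = 6*(-1 + X) = -6 + 6*X)
v(H) = 5 (v(H) = 12 - 7 = 5)
(f + T(d))*(72 + v(13)) = (-185 + (-6 + 6*(-7)))*(72 + 5) = (-185 + (-6 - 42))*77 = (-185 - 48)*77 = -233*77 = -17941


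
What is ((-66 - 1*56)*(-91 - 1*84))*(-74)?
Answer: -1579900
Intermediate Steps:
((-66 - 1*56)*(-91 - 1*84))*(-74) = ((-66 - 56)*(-91 - 84))*(-74) = -122*(-175)*(-74) = 21350*(-74) = -1579900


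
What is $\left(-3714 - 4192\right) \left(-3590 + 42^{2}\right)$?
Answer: $14436356$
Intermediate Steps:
$\left(-3714 - 4192\right) \left(-3590 + 42^{2}\right) = - 7906 \left(-3590 + 1764\right) = \left(-7906\right) \left(-1826\right) = 14436356$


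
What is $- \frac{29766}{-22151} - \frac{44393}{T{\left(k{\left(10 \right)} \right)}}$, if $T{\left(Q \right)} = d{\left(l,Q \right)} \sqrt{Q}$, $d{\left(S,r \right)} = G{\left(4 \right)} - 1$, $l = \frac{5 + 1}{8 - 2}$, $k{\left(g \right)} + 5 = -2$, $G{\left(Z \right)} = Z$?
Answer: $\frac{29766}{22151} + \frac{44393 i \sqrt{7}}{21} \approx 1.3438 + 5593.0 i$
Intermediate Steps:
$k{\left(g \right)} = -7$ ($k{\left(g \right)} = -5 - 2 = -7$)
$l = 1$ ($l = \frac{6}{6} = 6 \cdot \frac{1}{6} = 1$)
$d{\left(S,r \right)} = 3$ ($d{\left(S,r \right)} = 4 - 1 = 3$)
$T{\left(Q \right)} = 3 \sqrt{Q}$
$- \frac{29766}{-22151} - \frac{44393}{T{\left(k{\left(10 \right)} \right)}} = - \frac{29766}{-22151} - \frac{44393}{3 \sqrt{-7}} = \left(-29766\right) \left(- \frac{1}{22151}\right) - \frac{44393}{3 i \sqrt{7}} = \frac{29766}{22151} - \frac{44393}{3 i \sqrt{7}} = \frac{29766}{22151} - 44393 \left(- \frac{i \sqrt{7}}{21}\right) = \frac{29766}{22151} + \frac{44393 i \sqrt{7}}{21}$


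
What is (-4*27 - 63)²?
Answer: 29241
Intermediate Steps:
(-4*27 - 63)² = (-108 - 63)² = (-171)² = 29241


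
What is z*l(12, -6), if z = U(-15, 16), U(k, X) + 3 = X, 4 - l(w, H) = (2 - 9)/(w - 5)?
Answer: 65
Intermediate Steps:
l(w, H) = 4 + 7/(-5 + w) (l(w, H) = 4 - (2 - 9)/(w - 5) = 4 - (-7)/(-5 + w) = 4 + 7/(-5 + w))
U(k, X) = -3 + X
z = 13 (z = -3 + 16 = 13)
z*l(12, -6) = 13*((-13 + 4*12)/(-5 + 12)) = 13*((-13 + 48)/7) = 13*((⅐)*35) = 13*5 = 65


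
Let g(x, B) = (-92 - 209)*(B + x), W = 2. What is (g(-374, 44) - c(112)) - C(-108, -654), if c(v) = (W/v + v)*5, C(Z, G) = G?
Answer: 5567739/56 ≈ 99424.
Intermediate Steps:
g(x, B) = -301*B - 301*x (g(x, B) = -301*(B + x) = -301*B - 301*x)
c(v) = 5*v + 10/v (c(v) = (2/v + v)*5 = (v + 2/v)*5 = 5*v + 10/v)
(g(-374, 44) - c(112)) - C(-108, -654) = ((-301*44 - 301*(-374)) - (5*112 + 10/112)) - 1*(-654) = ((-13244 + 112574) - (560 + 10*(1/112))) + 654 = (99330 - (560 + 5/56)) + 654 = (99330 - 1*31365/56) + 654 = (99330 - 31365/56) + 654 = 5531115/56 + 654 = 5567739/56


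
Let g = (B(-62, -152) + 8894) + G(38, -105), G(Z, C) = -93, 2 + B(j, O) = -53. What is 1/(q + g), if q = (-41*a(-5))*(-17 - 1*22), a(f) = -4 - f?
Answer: 1/10345 ≈ 9.6665e-5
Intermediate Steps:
B(j, O) = -55 (B(j, O) = -2 - 53 = -55)
q = 1599 (q = (-41*(-4 - 1*(-5)))*(-17 - 1*22) = (-41*(-4 + 5))*(-17 - 22) = -41*1*(-39) = -41*(-39) = 1599)
g = 8746 (g = (-55 + 8894) - 93 = 8839 - 93 = 8746)
1/(q + g) = 1/(1599 + 8746) = 1/10345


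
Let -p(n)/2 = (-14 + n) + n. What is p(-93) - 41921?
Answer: -41521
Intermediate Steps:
p(n) = 28 - 4*n (p(n) = -2*((-14 + n) + n) = -2*(-14 + 2*n) = 28 - 4*n)
p(-93) - 41921 = (28 - 4*(-93)) - 41921 = (28 + 372) - 41921 = 400 - 41921 = -41521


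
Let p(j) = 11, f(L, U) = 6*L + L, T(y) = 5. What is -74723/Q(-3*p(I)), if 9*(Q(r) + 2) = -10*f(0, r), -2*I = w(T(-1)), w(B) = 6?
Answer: 74723/2 ≈ 37362.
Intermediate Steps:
f(L, U) = 7*L
I = -3 (I = -½*6 = -3)
Q(r) = -2 (Q(r) = -2 + (-70*0)/9 = -2 + (-10*0)/9 = -2 + (⅑)*0 = -2 + 0 = -2)
-74723/Q(-3*p(I)) = -74723/(-2) = -74723*(-½) = 74723/2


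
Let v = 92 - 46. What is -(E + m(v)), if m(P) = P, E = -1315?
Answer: 1269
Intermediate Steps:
v = 46
-(E + m(v)) = -(-1315 + 46) = -1*(-1269) = 1269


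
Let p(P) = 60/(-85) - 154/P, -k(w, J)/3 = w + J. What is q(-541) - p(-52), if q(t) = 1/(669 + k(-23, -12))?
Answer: -192809/85527 ≈ -2.2544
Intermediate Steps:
k(w, J) = -3*J - 3*w (k(w, J) = -3*(w + J) = -3*(J + w) = -3*J - 3*w)
p(P) = -12/17 - 154/P (p(P) = 60*(-1/85) - 154/P = -12/17 - 154/P)
q(t) = 1/774 (q(t) = 1/(669 + (-3*(-12) - 3*(-23))) = 1/(669 + (36 + 69)) = 1/(669 + 105) = 1/774)
q(-541) - p(-52) = 1/774 - (-12/17 - 154/(-52)) = 1/774 - (-12/17 - 154*(-1/52)) = 1/774 - (-12/17 + 77/26) = 1/774 - 1*997/442 = 1/774 - 997/442 = -192809/85527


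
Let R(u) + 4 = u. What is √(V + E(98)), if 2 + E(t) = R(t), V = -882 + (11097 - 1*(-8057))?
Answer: 2*√4591 ≈ 135.51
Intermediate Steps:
R(u) = -4 + u
V = 18272 (V = -882 + (11097 + 8057) = -882 + 19154 = 18272)
E(t) = -6 + t (E(t) = -2 + (-4 + t) = -6 + t)
√(V + E(98)) = √(18272 + (-6 + 98)) = √(18272 + 92) = √18364 = 2*√4591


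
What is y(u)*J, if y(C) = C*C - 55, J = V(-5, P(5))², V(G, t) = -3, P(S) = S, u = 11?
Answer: 594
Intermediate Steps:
J = 9 (J = (-3)² = 9)
y(C) = -55 + C² (y(C) = C² - 55 = -55 + C²)
y(u)*J = (-55 + 11²)*9 = (-55 + 121)*9 = 66*9 = 594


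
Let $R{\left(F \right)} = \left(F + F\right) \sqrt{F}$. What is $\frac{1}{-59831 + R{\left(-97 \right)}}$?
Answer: $\frac{i}{- 59831 i + 194 \sqrt{97}} \approx -1.6697 \cdot 10^{-5} + 5.332 \cdot 10^{-7} i$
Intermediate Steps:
$R{\left(F \right)} = 2 F^{\frac{3}{2}}$ ($R{\left(F \right)} = 2 F \sqrt{F} = 2 F^{\frac{3}{2}}$)
$\frac{1}{-59831 + R{\left(-97 \right)}} = \frac{1}{-59831 + 2 \left(-97\right)^{\frac{3}{2}}} = \frac{1}{-59831 + 2 \left(- 97 i \sqrt{97}\right)} = \frac{1}{-59831 - 194 i \sqrt{97}}$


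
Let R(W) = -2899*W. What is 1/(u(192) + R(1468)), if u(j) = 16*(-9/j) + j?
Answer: -4/17022163 ≈ -2.3499e-7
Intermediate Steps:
u(j) = j - 144/j (u(j) = -144/j + j = j - 144/j)
1/(u(192) + R(1468)) = 1/((192 - 144/192) - 2899*1468) = 1/((192 - 144*1/192) - 4255732) = 1/((192 - ¾) - 4255732) = 1/(765/4 - 4255732) = 1/(-17022163/4) = -4/17022163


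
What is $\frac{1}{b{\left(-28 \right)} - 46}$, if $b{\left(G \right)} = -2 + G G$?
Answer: $\frac{1}{736} \approx 0.0013587$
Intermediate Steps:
$b{\left(G \right)} = -2 + G^{2}$
$\frac{1}{b{\left(-28 \right)} - 46} = \frac{1}{\left(-2 + \left(-28\right)^{2}\right) - 46} = \frac{1}{\left(-2 + 784\right) - 46} = \frac{1}{782 - 46} = \frac{1}{736}$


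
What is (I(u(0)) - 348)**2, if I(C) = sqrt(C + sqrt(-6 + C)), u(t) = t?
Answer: (348 - 6**(1/4)*sqrt(I))**2 ≈ 1.2033e+5 - 767.8*I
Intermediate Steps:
(I(u(0)) - 348)**2 = (sqrt(0 + sqrt(-6 + 0)) - 348)**2 = (sqrt(0 + sqrt(-6)) - 348)**2 = (sqrt(0 + I*sqrt(6)) - 348)**2 = (sqrt(I*sqrt(6)) - 348)**2 = (6**(1/4)*sqrt(I) - 348)**2 = (-348 + 6**(1/4)*sqrt(I))**2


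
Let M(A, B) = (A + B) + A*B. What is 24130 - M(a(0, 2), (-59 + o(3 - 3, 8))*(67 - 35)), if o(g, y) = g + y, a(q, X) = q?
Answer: 25762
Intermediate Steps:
M(A, B) = A + B + A*B
24130 - M(a(0, 2), (-59 + o(3 - 3, 8))*(67 - 35)) = 24130 - (0 + (-59 + ((3 - 3) + 8))*(67 - 35) + 0*((-59 + ((3 - 3) + 8))*(67 - 35))) = 24130 - (0 + (-59 + (0 + 8))*32 + 0*((-59 + (0 + 8))*32)) = 24130 - (0 + (-59 + 8)*32 + 0*((-59 + 8)*32)) = 24130 - (0 - 51*32 + 0*(-51*32)) = 24130 - (0 - 1632 + 0*(-1632)) = 24130 - (0 - 1632 + 0) = 24130 - 1*(-1632) = 24130 + 1632 = 25762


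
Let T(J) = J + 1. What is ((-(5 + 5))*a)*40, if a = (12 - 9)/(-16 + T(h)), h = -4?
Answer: 1200/19 ≈ 63.158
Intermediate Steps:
T(J) = 1 + J
a = -3/19 (a = (12 - 9)/(-16 + (1 - 4)) = 3/(-16 - 3) = 3/(-19) = 3*(-1/19) = -3/19 ≈ -0.15789)
((-(5 + 5))*a)*40 = (-(5 + 5)*(-3/19))*40 = (-1*10*(-3/19))*40 = -10*(-3/19)*40 = (30/19)*40 = 1200/19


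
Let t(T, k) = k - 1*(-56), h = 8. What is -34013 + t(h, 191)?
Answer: -33766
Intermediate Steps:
t(T, k) = 56 + k (t(T, k) = k + 56 = 56 + k)
-34013 + t(h, 191) = -34013 + (56 + 191) = -34013 + 247 = -33766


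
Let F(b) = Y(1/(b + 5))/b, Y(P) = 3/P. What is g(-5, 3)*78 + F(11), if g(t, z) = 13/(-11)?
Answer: -966/11 ≈ -87.818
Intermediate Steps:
g(t, z) = -13/11 (g(t, z) = 13*(-1/11) = -13/11)
F(b) = (15 + 3*b)/b (F(b) = (3/(1/(b + 5)))/b = (3/(1/(5 + b)))/b = (3*(5 + b))/b = (15 + 3*b)/b)
g(-5, 3)*78 + F(11) = -13/11*78 + (3 + 15/11) = -1014/11 + (3 + 15*(1/11)) = -1014/11 + (3 + 15/11) = -1014/11 + 48/11 = -966/11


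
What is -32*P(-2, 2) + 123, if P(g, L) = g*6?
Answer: 507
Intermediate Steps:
P(g, L) = 6*g
-32*P(-2, 2) + 123 = -192*(-2) + 123 = -32*(-12) + 123 = 384 + 123 = 507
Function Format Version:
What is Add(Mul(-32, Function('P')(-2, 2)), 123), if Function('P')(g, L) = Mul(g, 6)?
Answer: 507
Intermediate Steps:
Function('P')(g, L) = Mul(6, g)
Add(Mul(-32, Function('P')(-2, 2)), 123) = Add(Mul(-32, Mul(6, -2)), 123) = Add(Mul(-32, -12), 123) = Add(384, 123) = 507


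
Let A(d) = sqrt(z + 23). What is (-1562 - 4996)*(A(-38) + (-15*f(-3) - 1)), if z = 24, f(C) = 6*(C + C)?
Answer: -3534762 - 6558*sqrt(47) ≈ -3.5797e+6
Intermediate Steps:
f(C) = 12*C (f(C) = 6*(2*C) = 12*C)
A(d) = sqrt(47) (A(d) = sqrt(24 + 23) = sqrt(47))
(-1562 - 4996)*(A(-38) + (-15*f(-3) - 1)) = (-1562 - 4996)*(sqrt(47) + (-180*(-3) - 1)) = -6558*(sqrt(47) + (-15*(-36) - 1)) = -6558*(sqrt(47) + (540 - 1)) = -6558*(sqrt(47) + 539) = -6558*(539 + sqrt(47)) = -3534762 - 6558*sqrt(47)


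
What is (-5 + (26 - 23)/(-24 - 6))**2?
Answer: 2601/100 ≈ 26.010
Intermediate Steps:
(-5 + (26 - 23)/(-24 - 6))**2 = (-5 + 3/(-30))**2 = (-5 + 3*(-1/30))**2 = (-5 - 1/10)**2 = (-51/10)**2 = 2601/100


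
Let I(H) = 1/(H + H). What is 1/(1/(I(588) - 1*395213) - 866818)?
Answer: -464770487/402871424001542 ≈ -1.1536e-6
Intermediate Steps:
I(H) = 1/(2*H)
1/(1/(I(588) - 1*395213) - 866818) = 1/(1/((1/2)/588 - 1*395213) - 866818) = 1/(1/((1/2)*(1/588) - 395213) - 866818) = 1/(1/(1/1176 - 395213) - 866818) = 1/(1/(-464770487/1176) - 866818) = 1/(-1176/464770487 - 866818) = 1/(-402871424001542/464770487) = -464770487/402871424001542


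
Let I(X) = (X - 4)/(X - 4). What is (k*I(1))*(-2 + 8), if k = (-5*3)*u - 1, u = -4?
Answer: 354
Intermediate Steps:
k = 59 (k = -5*3*(-4) - 1 = -15*(-4) - 1 = 60 - 1 = 59)
I(X) = 1 (I(X) = (-4 + X)/(-4 + X) = 1)
(k*I(1))*(-2 + 8) = (59*1)*(-2 + 8) = 59*6 = 354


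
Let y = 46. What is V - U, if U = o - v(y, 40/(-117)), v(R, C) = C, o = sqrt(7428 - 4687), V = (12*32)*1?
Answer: 44888/117 - sqrt(2741) ≈ 331.30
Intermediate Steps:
V = 384 (V = 384*1 = 384)
o = sqrt(2741) ≈ 52.355
U = 40/117 + sqrt(2741) (U = sqrt(2741) - 40/(-117) = sqrt(2741) - 40*(-1)/117 = sqrt(2741) - 1*(-40/117) = sqrt(2741) + 40/117 = 40/117 + sqrt(2741) ≈ 52.696)
V - U = 384 - (40/117 + sqrt(2741)) = 384 + (-40/117 - sqrt(2741)) = 44888/117 - sqrt(2741)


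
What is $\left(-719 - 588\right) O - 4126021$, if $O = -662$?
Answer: $-3260787$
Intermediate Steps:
$\left(-719 - 588\right) O - 4126021 = \left(-719 - 588\right) \left(-662\right) - 4126021 = \left(-1307\right) \left(-662\right) - 4126021 = 865234 - 4126021 = -3260787$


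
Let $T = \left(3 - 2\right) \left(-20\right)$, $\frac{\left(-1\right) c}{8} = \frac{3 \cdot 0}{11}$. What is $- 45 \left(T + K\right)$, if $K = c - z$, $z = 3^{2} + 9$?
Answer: $1710$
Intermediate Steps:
$c = 0$ ($c = - 8 \frac{3 \cdot 0}{11} = - 8 \cdot 0 \cdot \frac{1}{11} = \left(-8\right) 0 = 0$)
$T = -20$ ($T = \left(3 - 2\right) \left(-20\right) = 1 \left(-20\right) = -20$)
$z = 18$ ($z = 9 + 9 = 18$)
$K = -18$ ($K = 0 - 18 = -18$)
$- 45 \left(T + K\right) = - 45 \left(-20 - 18\right) = \left(-45\right) \left(-38\right) = 1710$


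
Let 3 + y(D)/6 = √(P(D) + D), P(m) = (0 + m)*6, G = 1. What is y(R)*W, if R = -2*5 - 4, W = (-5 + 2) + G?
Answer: 36 - 84*I*√2 ≈ 36.0 - 118.79*I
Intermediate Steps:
W = -2 (W = (-5 + 2) + 1 = -3 + 1 = -2)
R = -14 (R = -10 - 4 = -14)
P(m) = 6*m (P(m) = m*6 = 6*m)
y(D) = -18 + 6*√7*√D (y(D) = -18 + 6*√(6*D + D) = -18 + 6*√(7*D) = -18 + 6*(√7*√D) = -18 + 6*√7*√D)
y(R)*W = (-18 + 6*√7*√(-14))*(-2) = (-18 + 6*√7*(I*√14))*(-2) = (-18 + 42*I*√2)*(-2) = 36 - 84*I*√2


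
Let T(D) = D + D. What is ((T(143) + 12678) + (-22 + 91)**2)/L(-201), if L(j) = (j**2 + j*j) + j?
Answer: 17725/80601 ≈ 0.21991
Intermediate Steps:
T(D) = 2*D
L(j) = j + 2*j**2 (L(j) = (j**2 + j**2) + j = 2*j**2 + j = j + 2*j**2)
((T(143) + 12678) + (-22 + 91)**2)/L(-201) = ((2*143 + 12678) + (-22 + 91)**2)/((-201*(1 + 2*(-201)))) = ((286 + 12678) + 69**2)/((-201*(1 - 402))) = (12964 + 4761)/((-201*(-401))) = 17725/80601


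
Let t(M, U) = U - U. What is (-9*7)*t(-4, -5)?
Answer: 0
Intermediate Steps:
t(M, U) = 0
(-9*7)*t(-4, -5) = -9*7*0 = -63*0 = 0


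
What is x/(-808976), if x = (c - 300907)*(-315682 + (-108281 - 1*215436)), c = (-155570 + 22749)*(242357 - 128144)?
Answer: -2424950404386555/202244 ≈ -1.1990e+10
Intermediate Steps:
c = -15169884873 (c = -132821*114213 = -15169884873)
x = 9699801617546220 (x = (-15169884873 - 300907)*(-315682 + (-108281 - 1*215436)) = -15170185780*(-315682 + (-108281 - 215436)) = -15170185780*(-315682 - 323717) = -15170185780*(-639399) = 9699801617546220)
x/(-808976) = 9699801617546220/(-808976) = 9699801617546220*(-1/808976) = -2424950404386555/202244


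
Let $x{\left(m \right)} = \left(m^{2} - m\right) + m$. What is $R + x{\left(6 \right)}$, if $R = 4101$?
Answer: $4137$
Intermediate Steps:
$x{\left(m \right)} = m^{2}$
$R + x{\left(6 \right)} = 4101 + 6^{2} = 4101 + 36 = 4137$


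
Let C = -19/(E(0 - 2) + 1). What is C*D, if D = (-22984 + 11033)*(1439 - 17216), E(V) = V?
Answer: 3582467613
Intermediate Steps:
D = 188550927 (D = -11951*(-15777) = 188550927)
C = 19 (C = -19/((0 - 2) + 1) = -19/(-2 + 1) = -19/((-1*1)) = -19/(-1) = -19*(-1) = 19)
C*D = 19*188550927 = 3582467613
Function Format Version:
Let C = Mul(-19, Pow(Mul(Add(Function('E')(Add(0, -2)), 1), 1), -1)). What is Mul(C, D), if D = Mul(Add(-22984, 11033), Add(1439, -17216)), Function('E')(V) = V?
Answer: 3582467613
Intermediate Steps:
D = 188550927 (D = Mul(-11951, -15777) = 188550927)
C = 19 (C = Mul(-19, Pow(Mul(Add(Add(0, -2), 1), 1), -1)) = Mul(-19, Pow(Mul(Add(-2, 1), 1), -1)) = Mul(-19, Pow(Mul(-1, 1), -1)) = Mul(-19, Pow(-1, -1)) = Mul(-19, -1) = 19)
Mul(C, D) = Mul(19, 188550927) = 3582467613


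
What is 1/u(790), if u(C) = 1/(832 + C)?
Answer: 1622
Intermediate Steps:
1/u(790) = 1/(1/(832 + 790)) = 1/(1/1622) = 1622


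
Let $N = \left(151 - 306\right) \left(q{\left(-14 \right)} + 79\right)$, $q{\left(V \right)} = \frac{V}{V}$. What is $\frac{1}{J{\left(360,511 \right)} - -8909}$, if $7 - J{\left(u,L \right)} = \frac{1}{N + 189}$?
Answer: $\frac{12211}{108873277} \approx 0.00011216$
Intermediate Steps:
$q{\left(V \right)} = 1$
$N = -12400$ ($N = \left(151 - 306\right) \left(1 + 79\right) = \left(-155\right) 80 = -12400$)
$J{\left(u,L \right)} = \frac{85478}{12211}$ ($J{\left(u,L \right)} = 7 - \frac{1}{-12400 + 189} = 7 - \frac{1}{-12211} = 7 - - \frac{1}{12211} = 7 + \frac{1}{12211} = \frac{85478}{12211}$)
$\frac{1}{J{\left(360,511 \right)} - -8909} = \frac{1}{\frac{85478}{12211} - -8909} = \frac{1}{\frac{85478}{12211} + 8909} = \frac{1}{\frac{108873277}{12211}} = \frac{12211}{108873277}$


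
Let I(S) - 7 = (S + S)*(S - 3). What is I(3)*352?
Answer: 2464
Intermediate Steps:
I(S) = 7 + 2*S*(-3 + S) (I(S) = 7 + (S + S)*(S - 3) = 7 + (2*S)*(-3 + S) = 7 + 2*S*(-3 + S))
I(3)*352 = (7 - 6*3 + 2*3²)*352 = (7 - 18 + 2*9)*352 = (7 - 18 + 18)*352 = 7*352 = 2464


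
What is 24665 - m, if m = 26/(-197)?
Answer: 4859031/197 ≈ 24665.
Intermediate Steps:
m = -26/197 (m = 26*(-1/197) = -26/197 ≈ -0.13198)
24665 - m = 24665 - 1*(-26/197) = 24665 + 26/197 = 4859031/197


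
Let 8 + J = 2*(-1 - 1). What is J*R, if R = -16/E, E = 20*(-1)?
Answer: -48/5 ≈ -9.6000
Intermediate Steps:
E = -20
J = -12 (J = -8 + 2*(-1 - 1) = -8 + 2*(-2) = -8 - 4 = -12)
R = ⅘ (R = -16/(-20) = -16*(-1/20) = ⅘ ≈ 0.80000)
J*R = -12*⅘ = -48/5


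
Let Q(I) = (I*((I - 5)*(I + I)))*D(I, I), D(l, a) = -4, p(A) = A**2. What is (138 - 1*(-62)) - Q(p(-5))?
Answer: 100200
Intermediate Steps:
Q(I) = -8*I**2*(-5 + I) (Q(I) = (I*((I - 5)*(I + I)))*(-4) = (I*((-5 + I)*(2*I)))*(-4) = (I*(2*I*(-5 + I)))*(-4) = (2*I**2*(-5 + I))*(-4) = -8*I**2*(-5 + I))
(138 - 1*(-62)) - Q(p(-5)) = (138 - 1*(-62)) - 8*((-5)**2)**2*(5 - 1*(-5)**2) = (138 + 62) - 8*25**2*(5 - 1*25) = 200 - 8*625*(5 - 25) = 200 - 8*625*(-20) = 200 - 1*(-100000) = 200 + 100000 = 100200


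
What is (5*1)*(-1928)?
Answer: -9640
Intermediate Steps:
(5*1)*(-1928) = 5*(-1928) = -9640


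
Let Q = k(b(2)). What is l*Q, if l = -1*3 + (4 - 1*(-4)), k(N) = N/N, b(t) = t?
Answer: 5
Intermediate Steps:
k(N) = 1
Q = 1
l = 5 (l = -3 + (4 + 4) = -3 + 8 = 5)
l*Q = 5*1 = 5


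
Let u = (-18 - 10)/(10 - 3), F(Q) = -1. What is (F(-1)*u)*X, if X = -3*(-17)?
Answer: 204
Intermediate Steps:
X = 51
u = -4 (u = -28/7 = -28*⅐ = -4)
(F(-1)*u)*X = -1*(-4)*51 = 4*51 = 204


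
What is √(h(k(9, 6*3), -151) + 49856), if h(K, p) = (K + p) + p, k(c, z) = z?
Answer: 54*√17 ≈ 222.65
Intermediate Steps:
h(K, p) = K + 2*p
√(h(k(9, 6*3), -151) + 49856) = √((6*3 + 2*(-151)) + 49856) = √((18 - 302) + 49856) = √(-284 + 49856) = √49572 = 54*√17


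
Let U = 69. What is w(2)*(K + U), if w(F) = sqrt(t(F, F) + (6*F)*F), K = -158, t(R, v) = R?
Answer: -89*sqrt(26) ≈ -453.81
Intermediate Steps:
w(F) = sqrt(F + 6*F**2) (w(F) = sqrt(F + (6*F)*F) = sqrt(F + 6*F**2))
w(2)*(K + U) = sqrt(2*(1 + 6*2))*(-158 + 69) = sqrt(2*(1 + 12))*(-89) = sqrt(2*13)*(-89) = sqrt(26)*(-89) = -89*sqrt(26)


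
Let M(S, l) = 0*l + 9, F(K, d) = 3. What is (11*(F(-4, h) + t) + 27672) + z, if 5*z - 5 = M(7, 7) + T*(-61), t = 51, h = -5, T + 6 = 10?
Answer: 28220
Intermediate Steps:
T = 4 (T = -6 + 10 = 4)
M(S, l) = 9 (M(S, l) = 0 + 9 = 9)
z = -46 (z = 1 + (9 + 4*(-61))/5 = 1 + (9 - 244)/5 = 1 + (1/5)*(-235) = 1 - 47 = -46)
(11*(F(-4, h) + t) + 27672) + z = (11*(3 + 51) + 27672) - 46 = (11*54 + 27672) - 46 = (594 + 27672) - 46 = 28266 - 46 = 28220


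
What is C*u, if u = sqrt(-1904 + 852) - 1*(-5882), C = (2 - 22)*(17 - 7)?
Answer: -1176400 - 400*I*sqrt(263) ≈ -1.1764e+6 - 6486.9*I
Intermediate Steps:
C = -200 (C = -20*10 = -200)
u = 5882 + 2*I*sqrt(263) (u = sqrt(-1052) + 5882 = 2*I*sqrt(263) + 5882 = 5882 + 2*I*sqrt(263) ≈ 5882.0 + 32.435*I)
C*u = -200*(5882 + 2*I*sqrt(263)) = -1176400 - 400*I*sqrt(263)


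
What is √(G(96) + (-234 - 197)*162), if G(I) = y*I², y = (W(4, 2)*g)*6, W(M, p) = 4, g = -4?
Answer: 3*I*√106062 ≈ 977.01*I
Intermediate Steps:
y = -96 (y = (4*(-4))*6 = -16*6 = -96)
G(I) = -96*I²
√(G(96) + (-234 - 197)*162) = √(-96*96² + (-234 - 197)*162) = √(-96*9216 - 431*162) = √(-884736 - 69822) = √(-954558) = 3*I*√106062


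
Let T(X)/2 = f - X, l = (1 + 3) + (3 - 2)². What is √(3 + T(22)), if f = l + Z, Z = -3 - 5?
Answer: I*√47 ≈ 6.8557*I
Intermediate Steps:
l = 5 (l = 4 + 1² = 4 + 1 = 5)
Z = -8
f = -3 (f = 5 - 8 = -3)
T(X) = -6 - 2*X (T(X) = 2*(-3 - X) = -6 - 2*X)
√(3 + T(22)) = √(3 + (-6 - 2*22)) = √(3 + (-6 - 44)) = √(3 - 50) = √(-47) = I*√47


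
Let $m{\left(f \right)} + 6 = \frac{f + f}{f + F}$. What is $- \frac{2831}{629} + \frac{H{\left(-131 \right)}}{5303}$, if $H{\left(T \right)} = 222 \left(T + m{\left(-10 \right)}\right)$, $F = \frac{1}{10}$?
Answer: $- \frac{1117416367}{110074371} \approx -10.151$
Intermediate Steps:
$F = \frac{1}{10} \approx 0.1$
$m{\left(f \right)} = -6 + \frac{2 f}{\frac{1}{10} + f}$ ($m{\left(f \right)} = -6 + \frac{f + f}{f + \frac{1}{10}} = -6 + \frac{2 f}{\frac{1}{10} + f}$)
$H{\left(T \right)} = - \frac{29156}{33} + 222 T$ ($H{\left(T \right)} = 222 \left(T + \frac{2 \left(-3 - -200\right)}{1 + 10 \left(-10\right)}\right) = 222 \left(T + \frac{2 \left(-3 + 200\right)}{1 - 100}\right) = 222 \left(T + 2 \frac{1}{-99} \cdot 197\right) = 222 \left(T + 2 \left(- \frac{1}{99}\right) 197\right) = 222 \left(T - \frac{394}{99}\right) = 222 \left(- \frac{394}{99} + T\right) = - \frac{29156}{33} + 222 T$)
$- \frac{2831}{629} + \frac{H{\left(-131 \right)}}{5303} = - \frac{2831}{629} + \frac{- \frac{29156}{33} + 222 \left(-131\right)}{5303} = \left(-2831\right) \frac{1}{629} + \left(- \frac{29156}{33} - 29082\right) \frac{1}{5303} = - \frac{2831}{629} - \frac{988862}{174999} = - \frac{1117416367}{110074371}$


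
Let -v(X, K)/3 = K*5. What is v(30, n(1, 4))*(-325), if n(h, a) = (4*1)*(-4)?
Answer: -78000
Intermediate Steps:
n(h, a) = -16 (n(h, a) = 4*(-4) = -16)
v(X, K) = -15*K (v(X, K) = -3*K*5 = -15*K)
v(30, n(1, 4))*(-325) = -15*(-16)*(-325) = 240*(-325) = -78000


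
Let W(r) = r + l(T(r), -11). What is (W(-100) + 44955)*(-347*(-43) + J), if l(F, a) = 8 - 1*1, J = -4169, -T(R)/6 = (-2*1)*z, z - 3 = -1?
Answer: 482356224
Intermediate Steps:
z = 2 (z = 3 - 1 = 2)
T(R) = 24 (T(R) = -6*(-2*1)*2 = -(-12)*2 = -6*(-4) = 24)
l(F, a) = 7 (l(F, a) = 8 - 1 = 7)
W(r) = 7 + r (W(r) = r + 7 = 7 + r)
(W(-100) + 44955)*(-347*(-43) + J) = ((7 - 100) + 44955)*(-347*(-43) - 4169) = (-93 + 44955)*(14921 - 4169) = 44862*10752 = 482356224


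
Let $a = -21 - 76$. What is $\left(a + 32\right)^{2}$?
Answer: $4225$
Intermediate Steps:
$a = -97$ ($a = -21 - 76 = -97$)
$\left(a + 32\right)^{2} = \left(-97 + 32\right)^{2} = \left(-65\right)^{2} = 4225$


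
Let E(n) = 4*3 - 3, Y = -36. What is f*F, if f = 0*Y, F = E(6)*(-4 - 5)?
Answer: 0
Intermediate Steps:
E(n) = 9 (E(n) = 12 - 3 = 9)
F = -81 (F = 9*(-4 - 5) = 9*(-9) = -81)
f = 0 (f = 0*(-36) = 0)
f*F = 0*(-81) = 0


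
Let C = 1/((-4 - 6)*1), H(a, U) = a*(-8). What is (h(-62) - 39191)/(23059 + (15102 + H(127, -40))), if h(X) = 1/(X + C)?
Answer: -24337621/23067045 ≈ -1.0551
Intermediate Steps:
H(a, U) = -8*a
C = -1/10 (C = 1/(-10*1) = 1/(-10) = -1/10 ≈ -0.10000)
h(X) = 1/(-1/10 + X) (h(X) = 1/(X - 1/10) = 1/(-1/10 + X))
(h(-62) - 39191)/(23059 + (15102 + H(127, -40))) = (10/(-1 + 10*(-62)) - 39191)/(23059 + (15102 - 8*127)) = (10/(-1 - 620) - 39191)/(23059 + (15102 - 1016)) = (10/(-621) - 39191)/(23059 + 14086) = (10*(-1/621) - 39191)/37145 = (-10/621 - 39191)*(1/37145) = -24337621/621*1/37145 = -24337621/23067045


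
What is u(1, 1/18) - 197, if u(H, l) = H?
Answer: -196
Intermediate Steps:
u(1, 1/18) - 197 = 1 - 197 = -196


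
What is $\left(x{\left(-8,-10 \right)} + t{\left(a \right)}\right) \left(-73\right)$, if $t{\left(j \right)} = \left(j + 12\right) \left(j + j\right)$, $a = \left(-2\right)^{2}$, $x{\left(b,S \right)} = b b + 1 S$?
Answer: $-13286$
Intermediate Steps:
$x{\left(b,S \right)} = S + b^{2}$ ($x{\left(b,S \right)} = b^{2} + S = S + b^{2}$)
$a = 4$
$t{\left(j \right)} = 2 j \left(12 + j\right)$ ($t{\left(j \right)} = \left(12 + j\right) 2 j = 2 j \left(12 + j\right)$)
$\left(x{\left(-8,-10 \right)} + t{\left(a \right)}\right) \left(-73\right) = \left(\left(-10 + \left(-8\right)^{2}\right) + 2 \cdot 4 \left(12 + 4\right)\right) \left(-73\right) = \left(\left(-10 + 64\right) + 2 \cdot 4 \cdot 16\right) \left(-73\right) = \left(54 + 128\right) \left(-73\right) = 182 \left(-73\right) = -13286$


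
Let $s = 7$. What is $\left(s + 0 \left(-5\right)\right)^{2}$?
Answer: $49$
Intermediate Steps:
$\left(s + 0 \left(-5\right)\right)^{2} = \left(7 + 0 \left(-5\right)\right)^{2} = \left(7 + 0\right)^{2} = 7^{2} = 49$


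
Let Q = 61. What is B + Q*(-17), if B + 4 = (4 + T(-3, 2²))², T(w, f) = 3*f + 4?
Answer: -641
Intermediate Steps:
T(w, f) = 4 + 3*f
B = 396 (B = -4 + (4 + (4 + 3*2²))² = -4 + (4 + (4 + 3*4))² = -4 + (4 + (4 + 12))² = -4 + (4 + 16)² = -4 + 20² = -4 + 400 = 396)
B + Q*(-17) = 396 + 61*(-17) = 396 - 1037 = -641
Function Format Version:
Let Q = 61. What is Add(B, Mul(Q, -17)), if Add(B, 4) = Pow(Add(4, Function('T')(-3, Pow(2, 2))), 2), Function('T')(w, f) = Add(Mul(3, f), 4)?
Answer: -641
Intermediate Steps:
Function('T')(w, f) = Add(4, Mul(3, f))
B = 396 (B = Add(-4, Pow(Add(4, Add(4, Mul(3, Pow(2, 2)))), 2)) = Add(-4, Pow(Add(4, Add(4, Mul(3, 4))), 2)) = Add(-4, Pow(Add(4, Add(4, 12)), 2)) = Add(-4, Pow(Add(4, 16), 2)) = Add(-4, Pow(20, 2)) = Add(-4, 400) = 396)
Add(B, Mul(Q, -17)) = Add(396, Mul(61, -17)) = Add(396, -1037) = -641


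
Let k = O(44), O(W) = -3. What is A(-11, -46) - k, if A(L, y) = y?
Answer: -43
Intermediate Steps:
k = -3
A(-11, -46) - k = -46 - 1*(-3) = -46 + 3 = -43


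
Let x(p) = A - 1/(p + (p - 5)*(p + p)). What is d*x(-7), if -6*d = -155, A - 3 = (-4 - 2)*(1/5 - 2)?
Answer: 172112/483 ≈ 356.34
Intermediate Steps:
A = 69/5 (A = 3 + (-4 - 2)*(1/5 - 2) = 3 - 6*(1*(1/5) - 2) = 3 - 6*(1/5 - 2) = 3 - 6*(-9/5) = 3 + 54/5 = 69/5 ≈ 13.800)
d = 155/6 (d = -1/6*(-155) = 155/6 ≈ 25.833)
x(p) = 69/5 - 1/(p + 2*p*(-5 + p)) (x(p) = 69/5 - 1/(p + (p - 5)*(p + p)) = 69/5 - 1/(p + (-5 + p)*(2*p)) = 69/5 - 1/(p + 2*p*(-5 + p)))
d*x(-7) = 155*((1/5)*(-5 - 621*(-7) + 138*(-7)**2)/(-7*(-9 + 2*(-7))))/6 = 155*((1/5)*(-1/7)*(-5 + 4347 + 138*49)/(-9 - 14))/6 = 155*((1/5)*(-1/7)*(-5 + 4347 + 6762)/(-23))/6 = 155*((1/5)*(-1/7)*(-1/23)*11104)/6 = (155/6)*(11104/805) = 172112/483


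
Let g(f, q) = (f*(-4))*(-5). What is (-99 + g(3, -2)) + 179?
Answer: 140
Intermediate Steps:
g(f, q) = 20*f (g(f, q) = -4*f*(-5) = 20*f)
(-99 + g(3, -2)) + 179 = (-99 + 20*3) + 179 = (-99 + 60) + 179 = -39 + 179 = 140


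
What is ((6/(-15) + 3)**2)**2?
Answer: 28561/625 ≈ 45.698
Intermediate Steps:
((6/(-15) + 3)**2)**2 = ((6*(-1/15) + 3)**2)**2 = ((-2/5 + 3)**2)**2 = ((13/5)**2)**2 = (169/25)**2 = 28561/625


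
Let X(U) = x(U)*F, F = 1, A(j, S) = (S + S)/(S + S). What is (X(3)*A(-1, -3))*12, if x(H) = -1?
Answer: -12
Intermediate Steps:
A(j, S) = 1 (A(j, S) = (2*S)/((2*S)) = (2*S)*(1/(2*S)) = 1)
X(U) = -1 (X(U) = -1*1 = -1)
(X(3)*A(-1, -3))*12 = -1*1*12 = -1*12 = -12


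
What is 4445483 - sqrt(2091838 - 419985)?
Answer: 4445483 - sqrt(1671853) ≈ 4.4442e+6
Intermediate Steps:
4445483 - sqrt(2091838 - 419985) = 4445483 - sqrt(1671853)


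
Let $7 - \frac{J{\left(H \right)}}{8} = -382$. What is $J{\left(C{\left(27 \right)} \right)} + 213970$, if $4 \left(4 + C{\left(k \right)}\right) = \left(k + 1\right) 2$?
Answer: $217082$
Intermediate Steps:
$C{\left(k \right)} = - \frac{7}{2} + \frac{k}{2}$ ($C{\left(k \right)} = -4 + \frac{\left(k + 1\right) 2}{4} = -4 + \frac{\left(1 + k\right) 2}{4} = -4 + \frac{2 + 2 k}{4} = -4 + \left(\frac{1}{2} + \frac{k}{2}\right) = - \frac{7}{2} + \frac{k}{2}$)
$J{\left(H \right)} = 3112$ ($J{\left(H \right)} = 56 - -3056 = 56 + 3056 = 3112$)
$J{\left(C{\left(27 \right)} \right)} + 213970 = 3112 + 213970 = 217082$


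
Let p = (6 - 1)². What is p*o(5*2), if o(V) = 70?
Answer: 1750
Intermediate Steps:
p = 25 (p = 5² = 25)
p*o(5*2) = 25*70 = 1750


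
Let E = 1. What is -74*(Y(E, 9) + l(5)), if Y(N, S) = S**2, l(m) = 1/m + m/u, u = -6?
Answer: -89207/15 ≈ -5947.1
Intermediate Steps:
l(m) = 1/m - m/6 (l(m) = 1/m + m/(-6) = 1/m + m*(-1/6) = 1/m - m/6)
-74*(Y(E, 9) + l(5)) = -74*(9**2 + (1/5 - 1/6*5)) = -74*(81 + (1/5 - 5/6)) = -74*(81 - 19/30) = -74*2411/30 = -89207/15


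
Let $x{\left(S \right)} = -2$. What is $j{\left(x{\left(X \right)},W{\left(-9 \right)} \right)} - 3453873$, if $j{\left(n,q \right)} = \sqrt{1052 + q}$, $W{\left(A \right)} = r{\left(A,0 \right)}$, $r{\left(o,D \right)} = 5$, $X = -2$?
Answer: $-3453873 + \sqrt{1057} \approx -3.4538 \cdot 10^{6}$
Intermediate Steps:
$W{\left(A \right)} = 5$
$j{\left(x{\left(X \right)},W{\left(-9 \right)} \right)} - 3453873 = \sqrt{1052 + 5} - 3453873 = \sqrt{1057} - 3453873 = -3453873 + \sqrt{1057}$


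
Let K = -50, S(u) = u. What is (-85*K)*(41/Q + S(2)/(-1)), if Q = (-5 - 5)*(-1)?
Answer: 8925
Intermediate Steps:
Q = 10 (Q = -10*(-1) = 10)
(-85*K)*(41/Q + S(2)/(-1)) = (-85*(-50))*(41/10 + 2/(-1)) = 4250*(41*(⅒) + 2*(-1)) = 4250*(41/10 - 2) = 4250*(21/10) = 8925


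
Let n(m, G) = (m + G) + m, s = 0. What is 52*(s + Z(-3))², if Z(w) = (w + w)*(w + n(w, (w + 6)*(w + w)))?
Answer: 1364688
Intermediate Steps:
n(m, G) = G + 2*m (n(m, G) = (G + m) + m = G + 2*m)
Z(w) = 2*w*(3*w + 2*w*(6 + w)) (Z(w) = (w + w)*(w + ((w + 6)*(w + w) + 2*w)) = (2*w)*(w + ((6 + w)*(2*w) + 2*w)) = (2*w)*(w + (2*w*(6 + w) + 2*w)) = (2*w)*(w + (2*w + 2*w*(6 + w))) = (2*w)*(3*w + 2*w*(6 + w)) = 2*w*(3*w + 2*w*(6 + w)))
52*(s + Z(-3))² = 52*(0 + (-3)²*(30 + 4*(-3)))² = 52*(0 + 9*(30 - 12))² = 52*(0 + 9*18)² = 52*(0 + 162)² = 52*162² = 52*26244 = 1364688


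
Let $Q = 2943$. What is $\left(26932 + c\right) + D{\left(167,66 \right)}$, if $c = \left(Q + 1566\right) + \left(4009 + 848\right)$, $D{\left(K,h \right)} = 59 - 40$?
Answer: $36317$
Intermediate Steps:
$D{\left(K,h \right)} = 19$
$c = 9366$ ($c = \left(2943 + 1566\right) + \left(4009 + 848\right) = 4509 + 4857 = 9366$)
$\left(26932 + c\right) + D{\left(167,66 \right)} = \left(26932 + 9366\right) + 19 = 36298 + 19 = 36317$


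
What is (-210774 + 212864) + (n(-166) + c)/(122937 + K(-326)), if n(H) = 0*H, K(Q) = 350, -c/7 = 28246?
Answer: 257472108/123287 ≈ 2088.4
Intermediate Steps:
c = -197722 (c = -7*28246 = -197722)
n(H) = 0
(-210774 + 212864) + (n(-166) + c)/(122937 + K(-326)) = (-210774 + 212864) + (0 - 197722)/(122937 + 350) = 2090 - 197722/123287 = 257472108/123287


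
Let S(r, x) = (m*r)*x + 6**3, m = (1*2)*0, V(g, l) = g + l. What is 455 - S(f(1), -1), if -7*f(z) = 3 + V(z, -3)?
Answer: 239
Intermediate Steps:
f(z) = -z/7 (f(z) = -(3 + (z - 3))/7 = -(3 + (-3 + z))/7 = -z/7)
m = 0 (m = 2*0 = 0)
S(r, x) = 216 (S(r, x) = (0*r)*x + 6**3 = 0*x + 216 = 0 + 216 = 216)
455 - S(f(1), -1) = 455 - 1*216 = 455 - 216 = 239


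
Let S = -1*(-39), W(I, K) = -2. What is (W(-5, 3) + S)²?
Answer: 1369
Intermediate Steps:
S = 39
(W(-5, 3) + S)² = (-2 + 39)² = 37² = 1369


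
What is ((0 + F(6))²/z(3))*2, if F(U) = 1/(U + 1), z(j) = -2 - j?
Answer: -2/245 ≈ -0.0081633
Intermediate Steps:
F(U) = 1/(1 + U)
((0 + F(6))²/z(3))*2 = ((0 + 1/(1 + 6))²/(-2 - 1*3))*2 = ((0 + 1/7)²/(-2 - 3))*2 = ((0 + ⅐)²/(-5))*2 = ((⅐)²*(-⅕))*2 = ((1/49)*(-⅕))*2 = -1/245*2 = -2/245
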